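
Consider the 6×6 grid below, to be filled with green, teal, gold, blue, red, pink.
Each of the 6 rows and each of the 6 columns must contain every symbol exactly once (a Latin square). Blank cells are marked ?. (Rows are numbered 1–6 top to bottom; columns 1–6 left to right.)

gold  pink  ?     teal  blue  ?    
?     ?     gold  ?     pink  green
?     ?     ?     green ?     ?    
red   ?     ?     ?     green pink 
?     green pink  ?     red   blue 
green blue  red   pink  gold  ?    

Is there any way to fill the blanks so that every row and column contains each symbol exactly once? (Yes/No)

No row or column among the givens repeats a symbol, and propagating forced cells runs into no contradiction.
One valid completion exists (for instance, gold pink green teal blue red / blue teal gold red pink green / pink red blue green teal gold / red gold teal blue green pink / teal green pink gold red blue / green blue red pink gold teal).

Yes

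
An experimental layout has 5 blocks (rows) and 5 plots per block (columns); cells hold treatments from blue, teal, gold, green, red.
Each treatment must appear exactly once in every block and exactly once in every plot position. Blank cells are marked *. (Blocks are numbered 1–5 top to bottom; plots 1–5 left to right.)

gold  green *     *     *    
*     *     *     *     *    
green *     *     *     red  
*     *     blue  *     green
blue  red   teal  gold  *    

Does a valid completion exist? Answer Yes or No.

No

Block 5, plot 5: block 5 together with plot 5 already contain {blue, teal, gold, green, red} — every symbol — so nothing can go there. The grid has no valid completion.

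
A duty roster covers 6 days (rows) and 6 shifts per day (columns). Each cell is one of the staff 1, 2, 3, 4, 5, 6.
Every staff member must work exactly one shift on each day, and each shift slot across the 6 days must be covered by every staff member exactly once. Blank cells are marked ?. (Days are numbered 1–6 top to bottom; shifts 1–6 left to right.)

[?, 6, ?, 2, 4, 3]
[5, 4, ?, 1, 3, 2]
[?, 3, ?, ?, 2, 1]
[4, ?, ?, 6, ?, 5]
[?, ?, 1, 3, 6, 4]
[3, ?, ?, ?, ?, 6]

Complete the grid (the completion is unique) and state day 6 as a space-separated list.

3 1 2 4 5 6

Day 1, shift 1: day 1 has {2, 3, 4, 6} and shift 1 has {3, 4, 5}, leaving only 1.
Day 1, shift 3: day 1 has {1, 2, 3, 4, 6} and shift 3 has {1}, leaving only 5.
Day 2, shift 3: day 2 has {1, 2, 3, 4, 5} and shift 3 has {1, 5}, leaving only 6.
Day 3, shift 1: day 3 has {1, 2, 3} and shift 1 has {1, 3, 4, 5}, leaving only 6.
Day 3, shift 3: day 3 has {1, 2, 3, 6} and shift 3 has {1, 5, 6}, leaving only 4.
Day 6, shift 3: day 6 has {3, 6} and shift 3 has {1, 4, 5, 6}, leaving only 2.
Day 3, shift 4: day 3 has {1, 2, 3, 4, 6} and shift 4 has {1, 2, 3, 6}, leaving only 5.
Day 6, shift 4: day 6 has {2, 3, 6} and shift 4 has {1, 2, 3, 5, 6}, leaving only 4.
Day 4, shift 3: day 4 has {4, 5, 6} and shift 3 has {1, 2, 4, 5, 6}, leaving only 3.
Day 4, shift 5: day 4 has {3, 4, 5, 6} and shift 5 has {2, 3, 4, 6}, leaving only 1.
Day 6, shift 5: day 6 has {2, 3, 4, 6} and shift 5 has {1, 2, 3, 4, 6}, leaving only 5.
Day 6, shift 2: day 6 has {2, 3, 4, 5, 6} and shift 2 has {3, 4, 6}, leaving only 1.
So day 6 reads: 3 1 2 4 5 6.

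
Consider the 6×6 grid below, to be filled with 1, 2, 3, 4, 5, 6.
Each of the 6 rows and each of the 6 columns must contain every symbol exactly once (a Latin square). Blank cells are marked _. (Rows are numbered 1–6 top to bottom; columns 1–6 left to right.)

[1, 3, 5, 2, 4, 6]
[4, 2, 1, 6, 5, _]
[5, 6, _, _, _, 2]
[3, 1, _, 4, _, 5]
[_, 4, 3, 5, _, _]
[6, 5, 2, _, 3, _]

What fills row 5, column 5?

Row 2, column 6: row 2 has {1, 2, 4, 5, 6} and column 6 has {2, 5, 6}, leaving only 3.
Row 3, column 3: row 3 has {2, 5, 6} and column 3 has {1, 2, 3, 5}, leaving only 4.
Row 3, column 5: row 3 has {2, 4, 5, 6} and column 5 has {3, 4, 5}, leaving only 1.
Row 3, column 4: row 3 has {1, 2, 4, 5, 6} and column 4 has {2, 4, 5, 6}, leaving only 3.
Row 4, column 3: row 4 has {1, 3, 4, 5} and column 3 has {1, 2, 3, 4, 5}, leaving only 6.
Row 4, column 5: row 4 has {1, 3, 4, 5, 6} and column 5 has {1, 3, 4, 5}, leaving only 2.
Row 5 already has {3, 4, 5} and column 5 already has {1, 2, 3, 4, 5}, so row 5, column 5 must be 6.

6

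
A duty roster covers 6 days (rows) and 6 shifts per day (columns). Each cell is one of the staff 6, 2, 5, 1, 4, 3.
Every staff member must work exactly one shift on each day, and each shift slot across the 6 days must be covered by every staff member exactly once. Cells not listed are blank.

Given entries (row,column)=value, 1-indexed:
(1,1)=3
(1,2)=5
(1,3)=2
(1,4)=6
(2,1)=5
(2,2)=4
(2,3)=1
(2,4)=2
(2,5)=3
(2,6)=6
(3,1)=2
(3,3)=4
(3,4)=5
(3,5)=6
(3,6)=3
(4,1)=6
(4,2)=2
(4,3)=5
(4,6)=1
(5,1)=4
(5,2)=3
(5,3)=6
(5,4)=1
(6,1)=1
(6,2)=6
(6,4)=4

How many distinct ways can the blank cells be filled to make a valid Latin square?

Day 1, shift 5: eliminating its day and shift leaves {1, 4}.
Day 1, shift 6: eliminating its day and shift leaves {4}.
Day 3, shift 2: eliminating its day and shift leaves {1}.
Day 4, shift 4: eliminating its day and shift leaves {3}.
Day 4, shift 5: eliminating its day and shift leaves {4}.
Day 5, shift 5: eliminating its day and shift leaves {2, 5}.
Day 5, shift 6: eliminating its day and shift leaves {2, 5}.
Day 6, shift 3: eliminating its day and shift leaves {3}.
Day 6, shift 5: eliminating its day and shift leaves {2, 5}.
Day 6, shift 6: eliminating its day and shift leaves {2, 5}.
Enumerating the assignments across these blanks that avoid any day or shift repeat gives 2 completions.

2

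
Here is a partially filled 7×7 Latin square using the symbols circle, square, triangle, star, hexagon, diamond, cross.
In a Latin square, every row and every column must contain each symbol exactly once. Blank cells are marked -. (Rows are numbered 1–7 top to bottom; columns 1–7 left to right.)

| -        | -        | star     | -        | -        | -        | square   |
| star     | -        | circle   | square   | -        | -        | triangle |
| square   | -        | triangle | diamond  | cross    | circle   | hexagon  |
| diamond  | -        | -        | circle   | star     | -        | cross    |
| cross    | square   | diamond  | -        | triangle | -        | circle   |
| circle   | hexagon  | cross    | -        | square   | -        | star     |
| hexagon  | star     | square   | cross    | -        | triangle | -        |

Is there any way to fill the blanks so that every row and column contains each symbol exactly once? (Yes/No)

Row 3, column 2: row 3 together with column 2 already contain {circle, square, triangle, star, hexagon, diamond, cross} — every symbol — so nothing can go there. The grid has no valid completion.

No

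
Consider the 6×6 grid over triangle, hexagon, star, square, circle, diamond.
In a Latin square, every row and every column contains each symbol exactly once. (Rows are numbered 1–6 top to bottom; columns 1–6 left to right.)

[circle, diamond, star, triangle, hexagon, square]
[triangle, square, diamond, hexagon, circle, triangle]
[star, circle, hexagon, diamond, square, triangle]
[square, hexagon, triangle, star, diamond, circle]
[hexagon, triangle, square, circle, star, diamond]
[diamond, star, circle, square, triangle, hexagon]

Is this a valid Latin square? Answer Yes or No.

Row 2 contains triangle twice (at columns 1 and 6), so it is not a permutation.

No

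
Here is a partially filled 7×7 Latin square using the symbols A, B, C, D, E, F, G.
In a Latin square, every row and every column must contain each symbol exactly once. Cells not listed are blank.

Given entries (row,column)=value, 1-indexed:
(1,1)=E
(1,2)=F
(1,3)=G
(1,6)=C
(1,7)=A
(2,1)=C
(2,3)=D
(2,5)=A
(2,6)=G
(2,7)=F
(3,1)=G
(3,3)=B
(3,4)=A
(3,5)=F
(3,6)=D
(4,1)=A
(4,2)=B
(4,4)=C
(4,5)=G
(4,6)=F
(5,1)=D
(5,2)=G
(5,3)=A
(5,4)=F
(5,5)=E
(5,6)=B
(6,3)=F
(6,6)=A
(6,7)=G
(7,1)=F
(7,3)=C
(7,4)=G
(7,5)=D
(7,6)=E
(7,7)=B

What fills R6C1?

B

Row 6 already has {A, F, G} and column 1 already has {A, C, D, E, F, G}, so row 6, column 1 must be B.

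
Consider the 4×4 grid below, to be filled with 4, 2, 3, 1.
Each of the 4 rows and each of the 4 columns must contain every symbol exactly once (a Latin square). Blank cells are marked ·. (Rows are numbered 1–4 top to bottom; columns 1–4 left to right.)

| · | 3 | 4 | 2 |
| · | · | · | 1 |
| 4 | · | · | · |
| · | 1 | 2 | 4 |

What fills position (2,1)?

Row 1, column 1: row 1 has {4, 2, 3} and column 1 has {4}, leaving only 1.
Row 2, column 3: row 2 has {1} and column 3 has {4, 2}, leaving only 3.
Row 2 already has {3, 1} and column 1 already has {4, 1}, so row 2, column 1 must be 2.

2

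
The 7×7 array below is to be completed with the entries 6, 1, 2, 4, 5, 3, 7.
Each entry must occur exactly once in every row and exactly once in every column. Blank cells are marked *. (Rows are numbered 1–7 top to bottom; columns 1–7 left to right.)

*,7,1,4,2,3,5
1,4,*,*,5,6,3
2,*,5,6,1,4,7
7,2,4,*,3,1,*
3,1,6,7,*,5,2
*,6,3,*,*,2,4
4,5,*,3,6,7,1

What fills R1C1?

Row 1 already has {1, 2, 4, 5, 3, 7} and column 1 already has {1, 2, 4, 3, 7}, so row 1, column 1 must be 6.

6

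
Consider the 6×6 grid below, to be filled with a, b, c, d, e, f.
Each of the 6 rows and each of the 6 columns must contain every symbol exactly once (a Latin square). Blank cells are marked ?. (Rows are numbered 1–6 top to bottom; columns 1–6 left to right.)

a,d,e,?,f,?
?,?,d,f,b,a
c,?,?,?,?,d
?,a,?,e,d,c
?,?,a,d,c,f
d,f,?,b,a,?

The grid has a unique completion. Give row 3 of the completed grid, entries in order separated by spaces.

Row 3, column 4: row 3 has {c, d} and column 4 has {b, d, e, f}, leaving only a.
Row 3, column 5: row 3 has {a, c, d} and column 5 has {a, b, c, d, f}, leaving only e.
Row 3, column 2: row 3 has {a, c, d, e} and column 2 has {a, d, f}, leaving only b.
Row 3, column 3: row 3 has {a, b, c, d, e} and column 3 has {a, d, e}, leaving only f.
So row 3 reads: c b f a e d.

c b f a e d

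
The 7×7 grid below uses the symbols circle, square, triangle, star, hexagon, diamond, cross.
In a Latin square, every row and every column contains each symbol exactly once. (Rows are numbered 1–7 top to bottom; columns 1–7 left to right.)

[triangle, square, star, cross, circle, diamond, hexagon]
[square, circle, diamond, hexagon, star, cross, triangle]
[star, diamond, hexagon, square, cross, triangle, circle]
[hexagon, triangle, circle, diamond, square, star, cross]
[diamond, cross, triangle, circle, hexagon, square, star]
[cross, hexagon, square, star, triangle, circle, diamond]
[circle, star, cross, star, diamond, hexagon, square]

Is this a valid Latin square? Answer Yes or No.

No

Column 4 contains star twice (at rows 6 and 7), so it is not a permutation.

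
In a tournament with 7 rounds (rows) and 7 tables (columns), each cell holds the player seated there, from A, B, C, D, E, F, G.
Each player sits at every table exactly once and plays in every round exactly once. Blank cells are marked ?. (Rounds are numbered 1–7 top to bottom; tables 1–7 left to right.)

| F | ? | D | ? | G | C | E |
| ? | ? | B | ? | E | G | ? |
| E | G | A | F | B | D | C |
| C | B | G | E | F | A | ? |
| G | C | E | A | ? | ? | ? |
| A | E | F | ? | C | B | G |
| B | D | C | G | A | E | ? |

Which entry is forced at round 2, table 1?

D

Round 2 already has {B, E, G} and table 1 already has {A, B, C, E, F, G}, so round 2, table 1 must be D.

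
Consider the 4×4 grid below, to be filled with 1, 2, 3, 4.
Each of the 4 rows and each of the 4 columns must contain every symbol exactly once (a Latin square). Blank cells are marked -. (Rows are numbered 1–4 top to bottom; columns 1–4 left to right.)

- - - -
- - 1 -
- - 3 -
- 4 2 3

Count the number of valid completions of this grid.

Row 1, column 1: eliminating its row and column leaves {1, 2, 3, 4}.
Row 1, column 2: eliminating its row and column leaves {1, 2, 3}.
Row 1, column 3: eliminating its row and column leaves {4}.
Row 1, column 4: eliminating its row and column leaves {1, 2, 4}.
Row 2, column 1: eliminating its row and column leaves {2, 3, 4}.
Row 2, column 2: eliminating its row and column leaves {2, 3}.
Row 2, column 4: eliminating its row and column leaves {2, 4}.
Row 3, column 1: eliminating its row and column leaves {1, 2, 4}.
Row 3, column 2: eliminating its row and column leaves {1, 2}.
Row 3, column 4: eliminating its row and column leaves {1, 2, 4}.
Row 4, column 1: eliminating its row and column leaves {1}.
Enumerating the assignments across these blanks that avoid any row or column repeat gives 4 completions.

4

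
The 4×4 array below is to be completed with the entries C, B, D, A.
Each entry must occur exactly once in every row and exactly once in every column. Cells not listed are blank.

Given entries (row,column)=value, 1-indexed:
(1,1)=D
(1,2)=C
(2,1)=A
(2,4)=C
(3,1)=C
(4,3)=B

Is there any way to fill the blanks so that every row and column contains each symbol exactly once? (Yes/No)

Row 4, column 1: row 4 together with column 1 already contain {C, B, D, A} — every symbol — so nothing can go there. The grid has no valid completion.

No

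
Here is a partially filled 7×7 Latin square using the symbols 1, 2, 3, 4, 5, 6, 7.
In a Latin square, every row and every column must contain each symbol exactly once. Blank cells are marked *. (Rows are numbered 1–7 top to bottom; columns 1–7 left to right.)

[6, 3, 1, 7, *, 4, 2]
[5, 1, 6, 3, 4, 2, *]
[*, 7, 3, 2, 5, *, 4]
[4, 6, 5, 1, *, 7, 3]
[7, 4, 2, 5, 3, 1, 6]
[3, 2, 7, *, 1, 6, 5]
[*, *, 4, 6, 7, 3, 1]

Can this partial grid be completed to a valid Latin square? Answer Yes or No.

No

Row 1, column 5: row 1 together with column 5 already contain {1, 2, 3, 4, 5, 6, 7} — every symbol — so nothing can go there. The grid has no valid completion.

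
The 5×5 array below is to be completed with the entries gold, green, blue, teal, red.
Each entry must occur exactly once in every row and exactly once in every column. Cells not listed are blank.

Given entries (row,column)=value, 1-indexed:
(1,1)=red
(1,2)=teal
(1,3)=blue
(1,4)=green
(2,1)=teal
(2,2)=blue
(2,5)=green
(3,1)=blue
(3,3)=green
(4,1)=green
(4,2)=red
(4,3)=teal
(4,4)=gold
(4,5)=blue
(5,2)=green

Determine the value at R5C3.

red

Row 1, column 5: row 1 has {green, blue, teal, red} and column 5 has {green, blue}, leaving only gold.
Row 2, column 4: row 2 has {green, blue, teal} and column 4 has {gold, green}, leaving only red.
Row 2, column 3: row 2 has {green, blue, teal, red} and column 3 has {green, blue, teal}, leaving only gold.
Row 5 already has {green} and column 3 already has {gold, green, blue, teal}, so row 5, column 3 must be red.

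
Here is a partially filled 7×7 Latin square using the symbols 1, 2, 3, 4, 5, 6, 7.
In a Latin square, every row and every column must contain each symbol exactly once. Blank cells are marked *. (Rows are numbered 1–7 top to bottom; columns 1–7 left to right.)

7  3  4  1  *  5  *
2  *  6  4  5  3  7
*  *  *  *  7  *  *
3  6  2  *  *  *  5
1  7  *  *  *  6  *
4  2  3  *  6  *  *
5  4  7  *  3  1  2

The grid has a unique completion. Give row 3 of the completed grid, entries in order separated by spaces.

Row 3, column 1: row 3 has {7} and column 1 has {1, 2, 3, 4, 5, 7}, leaving only 6.
Row 1, column 5: row 1 has {1, 3, 4, 5, 7} and column 5 has {3, 5, 6, 7}, leaving only 2.
Row 1, column 7: row 1 has {1, 2, 3, 4, 5, 7} and column 7 has {2, 5, 7}, leaving only 6.
Row 2, column 2: row 2 has {2, 3, 4, 5, 6, 7} and column 2 has {2, 3, 4, 6, 7}, leaving only 1.
Row 3, column 2: row 3 has {6, 7} and column 2 has {1, 2, 3, 4, 6, 7}, leaving only 5.
Row 3, column 3: row 3 has {5, 6, 7} and column 3 has {2, 3, 4, 6, 7}, leaving only 1.
Row 4, column 4: row 4 has {2, 3, 5, 6} and column 4 has {1, 4}, leaving only 7.
Row 4, column 6: row 4 has {2, 3, 5, 6, 7} and column 6 has {1, 3, 5, 6}, leaving only 4.
Row 3, column 6: row 3 has {1, 5, 6, 7} and column 6 has {1, 3, 4, 5, 6}, leaving only 2.
Row 3, column 4: row 3 has {1, 2, 5, 6, 7} and column 4 has {1, 4, 7}, leaving only 3.
Row 3, column 7: row 3 has {1, 2, 3, 5, 6, 7} and column 7 has {2, 5, 6, 7}, leaving only 4.
So row 3 reads: 6 5 1 3 7 2 4.

6 5 1 3 7 2 4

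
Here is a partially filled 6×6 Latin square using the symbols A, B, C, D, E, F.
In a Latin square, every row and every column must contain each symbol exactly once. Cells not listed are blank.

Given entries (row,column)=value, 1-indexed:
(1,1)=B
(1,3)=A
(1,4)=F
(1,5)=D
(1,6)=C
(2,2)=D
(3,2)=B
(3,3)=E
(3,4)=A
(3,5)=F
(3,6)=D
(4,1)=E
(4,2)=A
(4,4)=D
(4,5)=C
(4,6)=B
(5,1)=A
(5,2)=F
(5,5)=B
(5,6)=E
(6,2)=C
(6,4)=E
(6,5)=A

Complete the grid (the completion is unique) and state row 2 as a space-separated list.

Row 2, column 5: row 2 has {D} and column 5 has {A, B, C, D, F}, leaving only E.
Row 1, column 2: row 1 has {A, B, C, D, F} and column 2 has {A, B, C, D, F}, leaving only E.
Row 3, column 1: row 3 has {A, B, D, E, F} and column 1 has {A, B, E}, leaving only C.
Row 2, column 1: row 2 has {D, E} and column 1 has {A, B, C, E}, leaving only F.
Row 2, column 6: row 2 has {D, E, F} and column 6 has {B, C, D, E}, leaving only A.
Row 4, column 3: row 4 has {A, B, C, D, E} and column 3 has {A, E}, leaving only F.
Row 5, column 4: row 5 has {A, B, E, F} and column 4 has {A, D, E, F}, leaving only C.
Row 2, column 4: row 2 has {A, D, E, F} and column 4 has {A, C, D, E, F}, leaving only B.
Row 2, column 3: row 2 has {A, B, D, E, F} and column 3 has {A, E, F}, leaving only C.
So row 2 reads: F D C B E A.

F D C B E A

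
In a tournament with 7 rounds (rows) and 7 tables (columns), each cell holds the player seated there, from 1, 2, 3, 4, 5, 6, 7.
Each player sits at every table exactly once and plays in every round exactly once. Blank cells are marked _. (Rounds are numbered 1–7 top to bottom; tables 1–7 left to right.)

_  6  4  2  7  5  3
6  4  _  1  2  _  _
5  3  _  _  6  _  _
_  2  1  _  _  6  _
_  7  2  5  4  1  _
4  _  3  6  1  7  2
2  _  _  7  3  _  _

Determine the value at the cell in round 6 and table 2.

5

Round 6 already has {1, 2, 3, 4, 6, 7} and table 2 already has {2, 3, 4, 6, 7}, so round 6, table 2 must be 5.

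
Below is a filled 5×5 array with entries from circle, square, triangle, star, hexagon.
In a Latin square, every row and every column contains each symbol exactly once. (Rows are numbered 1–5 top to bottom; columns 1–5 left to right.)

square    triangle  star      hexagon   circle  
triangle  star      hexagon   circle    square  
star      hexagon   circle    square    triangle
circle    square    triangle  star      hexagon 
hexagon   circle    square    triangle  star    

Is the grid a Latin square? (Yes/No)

Yes

Each row is a permutation of the 5 symbols, and so is each column.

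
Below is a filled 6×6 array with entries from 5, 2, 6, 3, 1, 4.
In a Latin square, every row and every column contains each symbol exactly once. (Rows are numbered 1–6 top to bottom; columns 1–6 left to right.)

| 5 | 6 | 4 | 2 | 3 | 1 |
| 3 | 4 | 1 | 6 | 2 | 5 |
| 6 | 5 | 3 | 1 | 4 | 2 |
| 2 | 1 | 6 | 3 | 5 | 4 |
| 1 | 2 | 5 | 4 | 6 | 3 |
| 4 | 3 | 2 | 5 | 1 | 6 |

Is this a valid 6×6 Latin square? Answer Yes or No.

Each row is a permutation of the 6 symbols, and so is each column.

Yes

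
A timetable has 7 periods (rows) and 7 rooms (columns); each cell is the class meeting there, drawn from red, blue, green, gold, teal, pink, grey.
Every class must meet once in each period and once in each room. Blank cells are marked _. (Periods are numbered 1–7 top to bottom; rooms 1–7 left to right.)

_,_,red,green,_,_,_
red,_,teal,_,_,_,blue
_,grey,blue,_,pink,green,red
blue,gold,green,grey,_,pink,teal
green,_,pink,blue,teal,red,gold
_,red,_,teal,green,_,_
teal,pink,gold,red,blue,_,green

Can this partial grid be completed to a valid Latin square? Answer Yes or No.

No

Period 5, room 2: period 5 together with room 2 already contain {red, blue, green, gold, teal, pink, grey} — every symbol — so nothing can go there. The grid has no valid completion.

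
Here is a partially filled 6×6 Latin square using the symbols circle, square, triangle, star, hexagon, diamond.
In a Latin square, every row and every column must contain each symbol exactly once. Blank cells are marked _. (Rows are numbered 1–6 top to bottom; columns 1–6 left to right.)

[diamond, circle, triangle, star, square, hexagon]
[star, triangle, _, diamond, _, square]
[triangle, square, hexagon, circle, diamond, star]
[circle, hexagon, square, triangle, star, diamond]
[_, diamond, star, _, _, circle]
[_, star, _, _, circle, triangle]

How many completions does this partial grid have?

Row 2, column 3: eliminating its row and column leaves {circle}.
Row 2, column 5: eliminating its row and column leaves {hexagon}.
Row 5, column 1: eliminating its row and column leaves {square, hexagon}.
Row 5, column 4: eliminating its row and column leaves {square, hexagon}.
Row 5, column 5: eliminating its row and column leaves {triangle, hexagon}.
Row 6, column 1: eliminating its row and column leaves {square, hexagon}.
Row 6, column 3: eliminating its row and column leaves {diamond}.
Row 6, column 4: eliminating its row and column leaves {square, hexagon}.
Enumerating the assignments across these blanks that avoid any row or column repeat gives 2 completions.

2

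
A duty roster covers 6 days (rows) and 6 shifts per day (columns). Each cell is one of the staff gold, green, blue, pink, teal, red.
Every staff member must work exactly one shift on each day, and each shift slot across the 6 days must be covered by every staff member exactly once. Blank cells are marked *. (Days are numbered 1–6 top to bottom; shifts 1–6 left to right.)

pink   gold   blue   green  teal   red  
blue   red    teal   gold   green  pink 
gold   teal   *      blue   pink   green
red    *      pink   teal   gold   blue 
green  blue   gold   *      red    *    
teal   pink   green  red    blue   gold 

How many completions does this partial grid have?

Day 3, shift 3: eliminating its day and shift leaves {red}.
Day 4, shift 2: eliminating its day and shift leaves {green}.
Day 5, shift 4: eliminating its day and shift leaves {pink}.
Day 5, shift 6: eliminating its day and shift leaves {teal}.
Only one assignment across all blanks avoids any day or shift repeat, giving 1 completion.

1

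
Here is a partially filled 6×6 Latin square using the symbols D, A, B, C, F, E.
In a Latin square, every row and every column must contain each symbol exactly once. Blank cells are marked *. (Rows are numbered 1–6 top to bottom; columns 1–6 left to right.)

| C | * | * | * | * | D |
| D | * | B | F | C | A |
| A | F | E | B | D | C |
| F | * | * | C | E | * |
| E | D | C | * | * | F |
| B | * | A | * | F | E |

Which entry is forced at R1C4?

E

Row 1, column 3: row 1 has {D, C} and column 3 has {A, B, C, E}, leaving only F.
Row 2, column 2: row 2 has {D, A, B, C, F} and column 2 has {D, F}, leaving only E.
Row 4, column 3: row 4 has {C, F, E} and column 3 has {A, B, C, F, E}, leaving only D.
Row 4, column 6: row 4 has {D, C, F, E} and column 6 has {D, A, C, F, E}, leaving only B.
Row 4, column 2: row 4 has {D, B, C, F, E} and column 2 has {D, F, E}, leaving only A.
Row 1, column 2: row 1 has {D, C, F} and column 2 has {D, A, F, E}, leaving only B.
Row 1, column 5: row 1 has {D, B, C, F} and column 5 has {D, C, F, E}, leaving only A.
Row 1 already has {D, A, B, C, F} and column 4 already has {B, C, F}, so row 1, column 4 must be E.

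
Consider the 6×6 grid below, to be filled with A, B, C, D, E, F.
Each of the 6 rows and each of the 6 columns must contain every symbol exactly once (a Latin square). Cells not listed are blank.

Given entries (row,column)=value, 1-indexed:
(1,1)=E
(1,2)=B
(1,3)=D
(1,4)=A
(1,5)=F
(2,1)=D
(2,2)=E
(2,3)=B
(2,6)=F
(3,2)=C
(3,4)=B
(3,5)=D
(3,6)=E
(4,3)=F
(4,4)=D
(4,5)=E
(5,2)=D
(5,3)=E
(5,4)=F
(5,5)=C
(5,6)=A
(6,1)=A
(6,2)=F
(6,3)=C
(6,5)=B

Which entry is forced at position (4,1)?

C

Row 1, column 6: row 1 has {A, B, D, E, F} and column 6 has {A, E, F}, leaving only C.
Row 2, column 4: row 2 has {B, D, E, F} and column 4 has {A, B, D, F}, leaving only C.
Row 2, column 5: row 2 has {B, C, D, E, F} and column 5 has {B, C, D, E, F}, leaving only A.
Row 3, column 1: row 3 has {B, C, D, E} and column 1 has {A, D, E}, leaving only F.
Row 3, column 3: row 3 has {B, C, D, E, F} and column 3 has {B, C, D, E, F}, leaving only A.
Row 4, column 2: row 4 has {D, E, F} and column 2 has {B, C, D, E, F}, leaving only A.
Row 4, column 6: row 4 has {A, D, E, F} and column 6 has {A, C, E, F}, leaving only B.
Row 4 already has {A, B, D, E, F} and column 1 already has {A, D, E, F}, so row 4, column 1 must be C.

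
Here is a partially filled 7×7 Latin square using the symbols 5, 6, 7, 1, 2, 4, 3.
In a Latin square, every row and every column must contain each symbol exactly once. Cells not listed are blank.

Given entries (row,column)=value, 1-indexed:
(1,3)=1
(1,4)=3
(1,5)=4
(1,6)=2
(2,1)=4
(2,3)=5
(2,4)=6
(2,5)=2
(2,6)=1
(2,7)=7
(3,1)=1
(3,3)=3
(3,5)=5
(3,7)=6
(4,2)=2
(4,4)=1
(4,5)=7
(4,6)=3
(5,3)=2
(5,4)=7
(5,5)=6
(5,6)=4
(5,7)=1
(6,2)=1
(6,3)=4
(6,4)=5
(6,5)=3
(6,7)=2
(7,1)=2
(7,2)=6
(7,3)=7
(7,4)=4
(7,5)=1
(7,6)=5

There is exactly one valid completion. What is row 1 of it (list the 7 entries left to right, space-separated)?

6 7 1 3 4 2 5

Row 1, column 7: row 1 has {1, 2, 4, 3} and column 7 has {6, 7, 1, 2}, leaving only 5.
Row 1, column 2: row 1 has {5, 1, 2, 4, 3} and column 2 has {6, 1, 2}, leaving only 7.
Row 1, column 1: row 1 has {5, 7, 1, 2, 4, 3} and column 1 has {1, 2, 4}, leaving only 6.
So row 1 reads: 6 7 1 3 4 2 5.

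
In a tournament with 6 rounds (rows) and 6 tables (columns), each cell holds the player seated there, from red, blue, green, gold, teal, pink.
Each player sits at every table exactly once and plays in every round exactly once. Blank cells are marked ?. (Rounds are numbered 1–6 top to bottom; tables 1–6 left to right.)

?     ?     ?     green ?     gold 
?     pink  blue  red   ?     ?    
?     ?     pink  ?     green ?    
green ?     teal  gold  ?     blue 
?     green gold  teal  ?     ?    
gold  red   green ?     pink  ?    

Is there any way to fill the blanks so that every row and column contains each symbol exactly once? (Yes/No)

Round 4, table 2: round 4 together with table 2 already contain {red, blue, green, gold, teal, pink} — every symbol — so nothing can go there. The grid has no valid completion.

No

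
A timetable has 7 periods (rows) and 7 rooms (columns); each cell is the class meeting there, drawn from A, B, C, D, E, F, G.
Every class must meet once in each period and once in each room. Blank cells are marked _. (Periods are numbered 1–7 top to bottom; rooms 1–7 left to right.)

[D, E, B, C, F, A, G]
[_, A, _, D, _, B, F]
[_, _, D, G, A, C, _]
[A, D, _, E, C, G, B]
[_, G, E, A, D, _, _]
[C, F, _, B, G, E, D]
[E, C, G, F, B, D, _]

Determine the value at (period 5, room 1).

B

Period 2, room 1: period 2 has {A, B, D, F} and room 1 has {A, C, D, E}, leaving only G.
Period 2, room 3: period 2 has {A, B, D, F, G} and room 3 has {B, D, E, G}, leaving only C.
Period 2, room 5: period 2 has {A, B, C, D, F, G} and room 5 has {A, B, C, D, F, G}, leaving only E.
Period 3, room 2: period 3 has {A, C, D, G} and room 2 has {A, C, D, E, F, G}, leaving only B.
Period 3, room 1: period 3 has {A, B, C, D, G} and room 1 has {A, C, D, E, G}, leaving only F.
Period 5 already has {A, D, E, G} and room 1 already has {A, C, D, E, F, G}, so period 5, room 1 must be B.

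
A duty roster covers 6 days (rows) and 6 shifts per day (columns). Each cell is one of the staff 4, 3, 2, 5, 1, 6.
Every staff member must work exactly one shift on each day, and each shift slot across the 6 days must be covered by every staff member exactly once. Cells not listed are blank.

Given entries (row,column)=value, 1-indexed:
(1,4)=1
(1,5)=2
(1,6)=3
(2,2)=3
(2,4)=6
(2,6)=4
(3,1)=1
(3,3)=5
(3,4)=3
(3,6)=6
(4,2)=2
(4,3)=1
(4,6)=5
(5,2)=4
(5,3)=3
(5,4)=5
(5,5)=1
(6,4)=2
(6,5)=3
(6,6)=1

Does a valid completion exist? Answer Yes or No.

Day 3, shift 2: day 3 together with shift 2 already contain {4, 3, 2, 5, 1, 6} — every symbol — so nothing can go there. The grid has no valid completion.

No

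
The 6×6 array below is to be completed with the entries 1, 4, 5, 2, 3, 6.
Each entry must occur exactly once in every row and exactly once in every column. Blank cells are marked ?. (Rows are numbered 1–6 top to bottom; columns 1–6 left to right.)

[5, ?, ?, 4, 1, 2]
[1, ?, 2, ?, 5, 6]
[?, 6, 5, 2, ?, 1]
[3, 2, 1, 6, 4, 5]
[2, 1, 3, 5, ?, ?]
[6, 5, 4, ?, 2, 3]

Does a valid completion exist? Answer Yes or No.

No row or column among the givens repeats a symbol, and propagating forced cells runs into no contradiction.
One valid completion exists (for instance, 5 3 6 4 1 2 / 1 4 2 3 5 6 / 4 6 5 2 3 1 / 3 2 1 6 4 5 / 2 1 3 5 6 4 / 6 5 4 1 2 3).

Yes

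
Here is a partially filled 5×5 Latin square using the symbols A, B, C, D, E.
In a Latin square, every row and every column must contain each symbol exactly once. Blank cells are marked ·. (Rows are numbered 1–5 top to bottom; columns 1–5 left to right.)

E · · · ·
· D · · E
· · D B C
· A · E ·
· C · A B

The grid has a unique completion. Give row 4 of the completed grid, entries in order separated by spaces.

C A B E D

Row 4, column 5: row 4 has {A, E} and column 5 has {B, C, E}, leaving only D.
Row 1, column 2: row 1 has {E} and column 2 has {A, C, D}, leaving only B.
Row 1, column 5: row 1 has {B, E} and column 5 has {B, C, D, E}, leaving only A.
Row 1, column 3: row 1 has {A, B, E} and column 3 has {D}, leaving only C.
Row 4, column 3: row 4 has {A, D, E} and column 3 has {C, D}, leaving only B.
Row 4, column 1: row 4 has {A, B, D, E} and column 1 has {E}, leaving only C.
So row 4 reads: C A B E D.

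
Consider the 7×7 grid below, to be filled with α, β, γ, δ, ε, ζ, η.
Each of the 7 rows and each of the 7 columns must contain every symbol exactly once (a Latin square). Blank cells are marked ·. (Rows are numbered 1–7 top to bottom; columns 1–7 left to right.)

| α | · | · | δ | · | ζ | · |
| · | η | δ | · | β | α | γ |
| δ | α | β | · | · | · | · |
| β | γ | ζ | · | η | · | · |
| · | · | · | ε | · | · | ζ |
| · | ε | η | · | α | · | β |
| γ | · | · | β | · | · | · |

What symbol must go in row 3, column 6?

Row 1, column 2: row 1 has {α, δ, ζ} and column 2 has {α, γ, ε, η}, leaving only β.
Row 2, column 4: row 2 has {α, β, γ, δ, η} and column 4 has {β, δ, ε}, leaving only ζ.
Row 2, column 1: row 2 has {α, β, γ, δ, ζ, η} and column 1 has {α, β, γ, δ}, leaving only ε.
Row 4, column 4: row 4 has {β, γ, ζ, η} and column 4 has {β, δ, ε, ζ}, leaving only α.
Row 5, column 1: row 5 has {ε, ζ} and column 1 has {α, β, γ, δ, ε}, leaving only η.
Row 5, column 2: row 5 has {ε, ζ, η} and column 2 has {α, β, γ, ε, η}, leaving only δ.
Row 5, column 5: row 5 has {δ, ε, ζ, η} and column 5 has {α, β, η}, leaving only γ.
Row 1, column 5: row 1 has {α, β, δ, ζ} and column 5 has {α, β, γ, η}, leaving only ε.
Row 1, column 3: row 1 has {α, β, δ, ε, ζ} and column 3 has {β, δ, ζ, η}, leaving only γ.
Row 1, column 7: row 1 has {α, β, γ, δ, ε, ζ} and column 7 has {β, γ, ζ}, leaving only η.
Row 3, column 5: row 3 has {α, β, δ} and column 5 has {α, β, γ, ε, η}, leaving only ζ.
Row 3, column 7: row 3 has {α, β, δ, ζ} and column 7 has {β, γ, ζ, η}, leaving only ε.
Row 4, column 7: row 4 has {α, β, γ, ζ, η} and column 7 has {β, γ, ε, ζ, η}, leaving only δ.
Row 4, column 6: row 4 has {α, β, γ, δ, ζ, η} and column 6 has {α, ζ}, leaving only ε.
Row 5, column 3: row 5 has {γ, δ, ε, ζ, η} and column 3 has {β, γ, δ, ζ, η}, leaving only α.
Row 5, column 6: row 5 has {α, γ, δ, ε, ζ, η} and column 6 has {α, ε, ζ}, leaving only β.
Row 6, column 1: row 6 has {α, β, ε, η} and column 1 has {α, β, γ, δ, ε, η}, leaving only ζ.
Row 6, column 4: row 6 has {α, β, ε, ζ, η} and column 4 has {α, β, δ, ε, ζ}, leaving only γ.
Row 3, column 4: row 3 has {α, β, δ, ε, ζ} and column 4 has {α, β, γ, δ, ε, ζ}, leaving only η.
Row 3 already has {α, β, δ, ε, ζ, η} and column 6 already has {α, β, ε, ζ}, so row 3, column 6 must be γ.

γ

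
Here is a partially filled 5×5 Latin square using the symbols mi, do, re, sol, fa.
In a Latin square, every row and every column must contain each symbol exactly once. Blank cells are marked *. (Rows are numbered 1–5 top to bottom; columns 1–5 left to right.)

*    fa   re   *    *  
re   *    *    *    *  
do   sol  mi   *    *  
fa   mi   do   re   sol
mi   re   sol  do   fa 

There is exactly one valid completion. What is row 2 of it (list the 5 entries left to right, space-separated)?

re do fa sol mi

Row 2, column 2: row 2 has {re} and column 2 has {mi, re, sol, fa}, leaving only do.
Row 2, column 3: row 2 has {do, re} and column 3 has {mi, do, re, sol}, leaving only fa.
Row 2, column 5: row 2 has {do, re, fa} and column 5 has {sol, fa}, leaving only mi.
Row 2, column 4: row 2 has {mi, do, re, fa} and column 4 has {do, re}, leaving only sol.
So row 2 reads: re do fa sol mi.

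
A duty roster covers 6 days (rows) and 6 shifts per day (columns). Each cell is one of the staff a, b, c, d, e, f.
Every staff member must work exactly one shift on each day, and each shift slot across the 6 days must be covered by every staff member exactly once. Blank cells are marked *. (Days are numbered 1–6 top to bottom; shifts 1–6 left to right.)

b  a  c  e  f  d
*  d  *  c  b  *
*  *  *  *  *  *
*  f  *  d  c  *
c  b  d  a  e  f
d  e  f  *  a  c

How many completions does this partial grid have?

4

Day 2, shift 1: eliminating its day and shift leaves {a, e, f}.
Day 2, shift 3: eliminating its day and shift leaves {a, e}.
Day 2, shift 6: eliminating its day and shift leaves {a, e}.
Day 3, shift 1: eliminating its day and shift leaves {a, e, f}.
Day 3, shift 2: eliminating its day and shift leaves {c}.
Day 3, shift 3: eliminating its day and shift leaves {a, b, e}.
Day 3, shift 4: eliminating its day and shift leaves {b, f}.
Day 3, shift 5: eliminating its day and shift leaves {d}.
Day 3, shift 6: eliminating its day and shift leaves {a, b, e}.
Day 4, shift 1: eliminating its day and shift leaves {a, e}.
Day 4, shift 3: eliminating its day and shift leaves {a, b, e}.
Day 4, shift 6: eliminating its day and shift leaves {a, b, e}.
Day 6, shift 4: eliminating its day and shift leaves {b}.
Enumerating the assignments across these blanks that avoid any day or shift repeat gives 4 completions.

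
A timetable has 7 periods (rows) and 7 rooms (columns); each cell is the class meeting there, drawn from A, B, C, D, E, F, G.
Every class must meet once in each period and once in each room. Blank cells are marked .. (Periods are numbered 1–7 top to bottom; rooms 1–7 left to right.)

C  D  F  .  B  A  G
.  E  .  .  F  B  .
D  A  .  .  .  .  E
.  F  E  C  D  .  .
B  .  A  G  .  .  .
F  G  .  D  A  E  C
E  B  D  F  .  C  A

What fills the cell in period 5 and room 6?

D

Period 1, room 4: period 1 has {A, B, C, D, F, G} and room 4 has {C, D, F, G}, leaving only E.
Period 2, room 4: period 2 has {B, E, F} and room 4 has {C, D, E, F, G}, leaving only A.
Period 2, room 1: period 2 has {A, B, E, F} and room 1 has {B, C, D, E, F}, leaving only G.
Period 2, room 3: period 2 has {A, B, E, F, G} and room 3 has {A, D, E, F}, leaving only C.
Period 2, room 7: period 2 has {A, B, C, E, F, G} and room 7 has {A, C, E, G}, leaving only D.
Period 3, room 4: period 3 has {A, D, E} and room 4 has {A, C, D, E, F, G}, leaving only B.
Period 3, room 3: period 3 has {A, B, D, E} and room 3 has {A, C, D, E, F}, leaving only G.
Period 3, room 5: period 3 has {A, B, D, E, G} and room 5 has {A, B, D, F}, leaving only C.
Period 3, room 6: period 3 has {A, B, C, D, E, G} and room 6 has {A, B, C, E}, leaving only F.
Period 5 already has {A, B, G} and room 6 already has {A, B, C, E, F}, so period 5, room 6 must be D.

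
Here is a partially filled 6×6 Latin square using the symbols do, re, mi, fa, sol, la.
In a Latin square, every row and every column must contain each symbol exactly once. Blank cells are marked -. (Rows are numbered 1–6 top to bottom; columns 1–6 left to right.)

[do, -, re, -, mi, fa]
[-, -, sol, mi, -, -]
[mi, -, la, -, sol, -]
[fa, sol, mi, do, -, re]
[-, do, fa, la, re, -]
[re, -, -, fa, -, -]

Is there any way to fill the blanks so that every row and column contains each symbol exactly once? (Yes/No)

No

Row 1, column 2: row 1 has {do, re, mi, fa} and column 2 has {do, sol}, so it must be la.
Row 1, column 4: row 1 has {do, re, mi, fa, la} and column 4 has {do, mi, fa, la}, so it must be sol.
Row 2, column 1: row 2 has {mi, sol} and column 1 has {do, re, mi, fa}, so it must be la.
Row 2, column 6: row 2 has {mi, sol, la} and column 6 has {re, fa}, so it must be do.
Now row 3, column 6: row 3 together with column 6 already contain {do, re, mi, fa, sol, la} — every symbol — so nothing can go there. The grid has no valid completion.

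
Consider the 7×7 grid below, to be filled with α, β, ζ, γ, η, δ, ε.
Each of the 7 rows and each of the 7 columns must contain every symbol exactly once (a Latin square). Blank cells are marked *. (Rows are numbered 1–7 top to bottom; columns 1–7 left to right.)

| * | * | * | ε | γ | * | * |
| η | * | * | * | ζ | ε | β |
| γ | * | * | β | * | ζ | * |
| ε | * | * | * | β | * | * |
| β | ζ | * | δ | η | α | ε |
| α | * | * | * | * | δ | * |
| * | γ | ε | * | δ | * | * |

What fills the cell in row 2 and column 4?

Row 5, column 3: row 5 has {α, β, ζ, η, δ, ε} and column 3 has {ε}, leaving only γ.
Row 6, column 5: row 6 has {α, δ} and column 5 has {β, ζ, γ, η, δ}, leaving only ε.
Row 3, column 5: row 3 has {β, ζ, γ} and column 5 has {β, ζ, γ, η, δ, ε}, leaving only α.
Row 7, column 1: row 7 has {γ, δ, ε} and column 1 has {α, β, γ, η, ε}, leaving only ζ.
Row 1, column 1: row 1 has {γ, ε} and column 1 has {α, β, ζ, γ, η, ε}, leaving only δ.
Row 2, column 4 is narrowed to {α, γ}.
If it were α, then row 2, column 3 would be left with no valid symbol.
So row 2, column 4 must be γ.

γ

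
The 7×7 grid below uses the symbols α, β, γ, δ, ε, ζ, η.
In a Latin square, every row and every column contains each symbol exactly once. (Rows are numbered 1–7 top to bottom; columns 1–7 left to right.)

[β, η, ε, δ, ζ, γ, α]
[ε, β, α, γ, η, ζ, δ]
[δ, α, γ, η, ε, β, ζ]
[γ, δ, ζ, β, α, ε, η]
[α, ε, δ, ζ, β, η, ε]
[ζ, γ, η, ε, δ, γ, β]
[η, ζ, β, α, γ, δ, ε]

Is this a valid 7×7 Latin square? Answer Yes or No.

No

Row 5 contains ε twice (at columns 2 and 7); row 6 is also not a permutation.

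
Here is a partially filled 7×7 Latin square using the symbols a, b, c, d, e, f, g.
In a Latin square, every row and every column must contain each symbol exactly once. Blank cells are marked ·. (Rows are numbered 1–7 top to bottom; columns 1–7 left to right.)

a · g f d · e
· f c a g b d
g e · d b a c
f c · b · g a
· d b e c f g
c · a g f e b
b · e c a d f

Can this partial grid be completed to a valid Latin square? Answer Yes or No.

Row 5, column 1: row 5 together with column 1 already contain {a, b, c, d, e, f, g} — every symbol — so nothing can go there. The grid has no valid completion.

No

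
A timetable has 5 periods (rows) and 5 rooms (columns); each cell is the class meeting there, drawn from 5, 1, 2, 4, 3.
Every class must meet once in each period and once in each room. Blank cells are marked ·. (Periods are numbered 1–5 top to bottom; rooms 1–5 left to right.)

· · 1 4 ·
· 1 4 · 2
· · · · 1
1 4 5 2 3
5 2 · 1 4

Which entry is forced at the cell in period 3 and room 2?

5

Period 1, room 5: period 1 has {1, 4} and room 5 has {1, 2, 4, 3}, leaving only 5.
Period 1, room 2: period 1 has {5, 1, 4} and room 2 has {1, 2, 4}, leaving only 3.
Period 3 already has {1} and room 2 already has {1, 2, 4, 3}, so period 3, room 2 must be 5.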